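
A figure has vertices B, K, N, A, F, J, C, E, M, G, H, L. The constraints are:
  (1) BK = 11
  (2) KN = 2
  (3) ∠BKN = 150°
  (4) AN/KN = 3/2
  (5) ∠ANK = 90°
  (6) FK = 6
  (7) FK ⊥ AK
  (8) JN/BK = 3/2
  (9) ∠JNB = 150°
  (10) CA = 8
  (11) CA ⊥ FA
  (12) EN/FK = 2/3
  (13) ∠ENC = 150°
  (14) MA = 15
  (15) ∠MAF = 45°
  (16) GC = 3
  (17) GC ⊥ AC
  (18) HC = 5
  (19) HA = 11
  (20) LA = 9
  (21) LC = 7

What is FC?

From the given relations: AN = 3/2·KN = 3/2·2 = 3.
Step 1: By the law of cosines on triangle ANK: AK² = 3² + 2² − 2·3·2·cos(90°) = 13, so AK = √13.
Step 2: By the law of cosines on triangle FKA: FA² = 6² + √13² − 2·6·√13·cos(90°) = 49, so FA = 7.
Step 3: By the law of cosines on triangle FAC: FC² = 7² + 8² − 2·7·8·cos(90°) = 113, so FC = √113.

Therefore, the length of FC = √113.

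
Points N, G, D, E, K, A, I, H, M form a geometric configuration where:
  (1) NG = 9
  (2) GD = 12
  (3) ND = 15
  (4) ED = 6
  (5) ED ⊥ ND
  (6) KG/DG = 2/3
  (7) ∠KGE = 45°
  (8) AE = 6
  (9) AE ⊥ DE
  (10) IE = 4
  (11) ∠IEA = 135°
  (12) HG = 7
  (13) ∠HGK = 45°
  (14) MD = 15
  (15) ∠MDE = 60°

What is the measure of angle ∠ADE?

Step 1: By the law of cosines on triangle DEA: DA² = 6² + 6² − 2·6·6·cos(90°) = 72, so DA = 6·√2.
Step 2: By the inverse law of cosines on triangle ADE: cos(∠ADE) = ((6·√2)² + 6² − 6²) / (2·6·√2·6) = 72/101.82 = 0.7071, so ∠ADE = 45°.

Therefore, the measure of angle ∠ADE = 45°.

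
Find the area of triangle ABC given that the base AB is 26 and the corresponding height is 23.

Area = (1/2) * base * height
Area = (1/2) * 26 * 23
Area = 299

299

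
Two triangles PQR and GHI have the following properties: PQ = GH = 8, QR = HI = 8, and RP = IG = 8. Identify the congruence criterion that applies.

Consider the given information: PQ = GH = 8, QR = HI = 8, and RP = IG = 8
This is not ASA or HL: ASA requires two angles and the side between them. HL only applies to right triangles with matching hypotenuse and leg.
The correct criterion is SSS. All three pairs of corresponding sides are equal (Side-Side-Side).

SSS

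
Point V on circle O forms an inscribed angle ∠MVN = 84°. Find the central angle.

Central angle = 2 × 84° = 168° (inscribed angle theorem).

168°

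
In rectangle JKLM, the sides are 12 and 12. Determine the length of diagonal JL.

d = sqrt(12^2 + 12^2) = sqrt(288) = 12*sqrt(2)

12*sqrt(2)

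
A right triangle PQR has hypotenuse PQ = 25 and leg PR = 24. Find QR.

Rearranging the Pythagorean theorem to solve for the unknown leg:
leg^2 = hypotenuse^2 - known_leg^2 = 625 - 576 = 49
leg = sqrt(49) = 7.

7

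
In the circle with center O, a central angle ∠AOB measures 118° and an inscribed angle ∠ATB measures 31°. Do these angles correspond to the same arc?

By the inscribed angle theorem, the inscribed angle for a central angle of 118° should be 118° / 2 = 59°.
The given inscribed angle is 31°, which does not equal 59°.
Therefore, no, they do not correspond to the same arc.

No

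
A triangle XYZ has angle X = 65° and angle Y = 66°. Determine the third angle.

The interior angles sum to 180°: angle Z = 180 - 65 - 66 = 49°.
The triangle is acute (angles 65°, 66°, 49°).

49 degrees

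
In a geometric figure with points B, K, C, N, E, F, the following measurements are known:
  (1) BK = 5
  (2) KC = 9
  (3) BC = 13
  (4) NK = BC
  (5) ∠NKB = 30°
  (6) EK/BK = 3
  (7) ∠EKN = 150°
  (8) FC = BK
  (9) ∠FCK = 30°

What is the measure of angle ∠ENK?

From the given relations: NK = BC = 13; EK = 3·BK = 3·5 = 15.
Step 1: By the law of cosines on triangle NKE: NE² = 13² + 15² − 2·13·15·cos(150°) = 731.75, so NE ≈ 27.05.
Step 2: By the inverse law of cosines on triangle ENK: cos(∠ENK) = (27.05² + 13² − 15²) / (2·27.05·13) = 675.75/703.32 = 0.9608, so ∠ENK = 16.1°.

Therefore, the measure of angle ∠ENK = 16.1°.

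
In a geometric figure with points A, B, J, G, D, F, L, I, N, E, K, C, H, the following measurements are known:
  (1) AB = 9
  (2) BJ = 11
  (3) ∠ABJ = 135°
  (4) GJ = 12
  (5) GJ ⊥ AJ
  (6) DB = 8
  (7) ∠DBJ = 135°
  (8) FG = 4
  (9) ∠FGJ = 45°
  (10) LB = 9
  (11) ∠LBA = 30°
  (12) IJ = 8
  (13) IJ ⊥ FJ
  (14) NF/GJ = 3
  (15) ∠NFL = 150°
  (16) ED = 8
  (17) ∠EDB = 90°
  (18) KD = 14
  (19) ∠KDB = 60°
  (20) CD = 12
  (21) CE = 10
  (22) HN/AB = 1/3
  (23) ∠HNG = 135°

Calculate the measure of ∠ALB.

Step 1: By the law of cosines on triangle LBA: LA² = 9² + 9² − 2·9·9·cos(30°) = 21.7, so LA ≈ 4.66.
Step 2: By the inverse law of cosines on triangle ALB: cos(∠ALB) = (4.66² + 9² − 9²) / (2·4.66·9) = 21.7/83.86 = 0.2588, so ∠ALB = 75°.

Therefore, the measure of angle ∠ALB = 75°.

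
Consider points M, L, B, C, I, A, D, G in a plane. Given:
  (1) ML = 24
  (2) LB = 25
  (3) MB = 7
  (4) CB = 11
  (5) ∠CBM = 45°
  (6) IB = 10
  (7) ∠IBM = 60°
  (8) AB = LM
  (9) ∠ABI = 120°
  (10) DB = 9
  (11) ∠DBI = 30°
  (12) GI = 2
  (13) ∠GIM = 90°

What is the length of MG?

Step 1: By the law of cosines on triangle IBM: IM² = 10² + 7² − 2·10·7·cos(60°) = 79, so IM = √79.
Step 2: By the law of cosines on triangle MIG: MG² = √79² + 2² − 2·√79·2·cos(90°) = 83, so MG = √83.

Therefore, the length of MG = √83.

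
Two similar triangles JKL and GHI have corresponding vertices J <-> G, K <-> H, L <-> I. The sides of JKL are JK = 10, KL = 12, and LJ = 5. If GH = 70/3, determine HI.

k = 70/3/10 = 7/3. HI = 7/3 * 12 = 28.

28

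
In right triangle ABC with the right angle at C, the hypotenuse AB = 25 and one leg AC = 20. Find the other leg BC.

Rearranging the Pythagorean theorem to solve for the unknown leg:
leg^2 = hypotenuse^2 - known_leg^2 = 625 - 400 = 225
leg = sqrt(225) = 15.

15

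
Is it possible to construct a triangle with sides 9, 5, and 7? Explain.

Check all three triangle inequalities:
9 + 5 = 14 > 7 ✓
9 + 7 = 16 > 5 ✓
5 + 7 = 12 > 9 ✓
All conditions hold, so these sides form a valid triangle.

Yes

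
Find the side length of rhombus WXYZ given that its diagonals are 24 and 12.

The diagonals of a rhombus bisect each other at right angles.
Half-diagonals: 24/2 = 12 and 12/2 = 6
side = sqrt(12^2 + 6^2)
side = sqrt(144 + 36)
side = sqrt(180) = 6*sqrt(5)

6*sqrt(5)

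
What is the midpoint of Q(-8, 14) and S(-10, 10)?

The midpoint is the average of the coordinates:
x: (-8 + -10)/2 = -9
y: (14 + 10)/2 = 12
Midpoint = (-9, 12)

(-9, 12)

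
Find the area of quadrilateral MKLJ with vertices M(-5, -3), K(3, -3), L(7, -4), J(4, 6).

Shoelace: sum of cross terms = 109, Area = (1/2)|109| = 109/2

109/2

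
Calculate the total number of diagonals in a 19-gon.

Total line segments between 19 vertices = C(19,2) = 171.
Subtract the 19 sides: 171 - 19 = 152 diagonals.

152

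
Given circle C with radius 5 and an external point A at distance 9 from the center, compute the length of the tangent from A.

tangent = √(d² - r²) = √(9² - 5²) = √(81 - 25) = √56 = 2*sqrt(14)

2*sqrt(14)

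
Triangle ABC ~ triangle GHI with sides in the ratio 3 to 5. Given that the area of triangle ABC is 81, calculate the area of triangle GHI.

For similar figures, the area ratio equals the square of the side ratio.
Side ratio (ABC to GHI) = 3:5, so area ratio = 3^2:5^2 = 9:25.
If the area of ABC is 81, then the area of GHI = 81 * (25/9) = 225.

225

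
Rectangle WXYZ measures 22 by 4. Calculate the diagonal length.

A rectangle's diagonal splits it into two right triangles, with the diagonal as the hypotenuse.
By the Pythagorean theorem, d^2 = 22^2 + 4^2 = 500.
Therefore d = sqrt(500) = 10*sqrt(5).

10*sqrt(5)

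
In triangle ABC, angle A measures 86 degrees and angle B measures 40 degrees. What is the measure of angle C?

Let angle C = x. Then 86 + 40 + x = 180.
x = 180 - 126 = 54 degrees.

54 degrees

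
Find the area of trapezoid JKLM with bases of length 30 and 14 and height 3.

Area = (30 + 14) * 3 / 2 = 132 / 2 = 66

66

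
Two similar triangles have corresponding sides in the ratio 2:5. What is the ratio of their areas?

Area ratio = (side ratio)^2 = (2/5)^2 = 4:25.

4:25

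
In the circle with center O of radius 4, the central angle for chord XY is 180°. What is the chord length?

Drop a perpendicular from the center to the chord, bisecting both the chord and the central angle.
Each half-chord = r sin(θ/2) = 4 sin(90°).
The full chord = 2 × 4 × sin(90°) = 8.

8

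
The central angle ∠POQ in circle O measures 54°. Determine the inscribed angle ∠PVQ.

Inscribed angle = 54° / 2 = 27° (inscribed angle theorem).

27°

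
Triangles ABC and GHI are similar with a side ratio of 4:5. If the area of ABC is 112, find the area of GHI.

The ratio of areas of similar triangles = (side ratio)^2.
Side ratio = 4:5, so area ratio = 16:25.
Area of GHI / Area of ABC = 25/16
Area of GHI = 112 * 25/16 = 175

175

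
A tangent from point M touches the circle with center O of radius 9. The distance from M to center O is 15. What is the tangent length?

tangent = √(d² - r²) = √(15² - 9²) = √(225 - 81) = √144 = 12

12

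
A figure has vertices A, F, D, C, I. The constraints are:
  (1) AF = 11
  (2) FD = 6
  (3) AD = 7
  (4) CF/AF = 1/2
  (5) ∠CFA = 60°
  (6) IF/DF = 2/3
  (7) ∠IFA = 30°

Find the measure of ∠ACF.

From the given relations: CF = 1/2·AF = 1/2·11 ≈ 5.5.
Step 1: By the law of cosines on triangle CFA: CA² = 5.5² + 11² − 2·5.5·11·cos(60°) = 90.75, so CA ≈ 9.53.
Step 2: By the inverse law of cosines on triangle ACF: cos(∠ACF) = (9.53² + 5.5² − 11²) / (2·9.53·5.5) = 0/104.79 = 0, so ∠ACF = 90°.

Therefore, the measure of angle ∠ACF = 90°.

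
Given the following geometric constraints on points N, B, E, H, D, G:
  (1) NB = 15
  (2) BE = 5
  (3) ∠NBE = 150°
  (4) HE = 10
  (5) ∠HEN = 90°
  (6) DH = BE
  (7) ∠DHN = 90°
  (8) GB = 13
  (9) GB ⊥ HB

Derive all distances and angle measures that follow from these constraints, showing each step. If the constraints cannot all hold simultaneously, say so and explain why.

The constraints are consistent.

From the given relations:
  DH = BE = 5

Step 1: From NB = 15, BE = 5, and ∠NBE = 150°, by the law of cosines:
  NE² = NB² + BE² - 2·NB·BE·cos(150°) = 225 + 25 + 129.9 = 379.9
  NE ≈ 19.49

Step 2: From NE = 19.49, EH = 10, and ∠NEH = 90°, by the law of cosines:
  NH² = NE² + EH² - 2·NE·EH·cos(90°) = 379.9 + 100 - 0 = 479.9
  NH ≈ 21.91

Step 3: From NB = 15, NE = 19.49, BE = 5, by the inverse law of cosines:
  cos(∠BNE) = (NB² + NE² - BE²) / (2·NB·NE)
  ∠BNE = 7.37°

Step 4: From EB = 5, EN = 19.49, BN = 15, by the inverse law of cosines:
  cos(∠BEN) = (EB² + EN² - BN²) / (2·EB·EN)
  ∠BEN = 22.63°

Step 5: From NH = 21.91, HD = 5, and ∠NHD = 90°, by the law of cosines:
  ND² = NH² + HD² - 2·NH·HD·cos(90°) = 479.9 + 25 - 0 = 504.9
  ND ≈ 22.47

Step 6: From NE = 19.49, NH = 21.91, EH = 10, by the inverse law of cosines:
  cos(∠ENH) = (NE² + NH² - EH²) / (2·NE·NH)
  ∠ENH = 27.16°

Step 7: From HE = 10, HN = 21.91, EN = 19.49, by the inverse law of cosines:
  cos(∠EHN) = (HE² + HN² - EN²) / (2·HE·HN)
  ∠EHN = 62.84°

Step 8: From ND = 22.47, NH = 21.91, DH = 5, by the inverse law of cosines:
  cos(∠DNH) = (ND² + NH² - DH²) / (2·ND·NH)
  ∠DNH = 12.86°

Step 9: From DH = 5, DN = 22.47, HN = 21.91, by the inverse law of cosines:
  cos(∠HDN) = (DH² + DN² - HN²) / (2·DH·DN)
  ∠HDN = 77.14°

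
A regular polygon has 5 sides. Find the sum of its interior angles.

The sum of interior angles of an n-sided polygon is (n - 2) * 180.
For n = 5: (5 - 2) * 180 = 3 * 180 = 540 degrees.

540 degrees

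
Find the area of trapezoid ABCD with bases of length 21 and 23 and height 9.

A trapezoid's area equals the midsegment times the height.
The midsegment is (21 + 23) / 2 = 22.
Area = 22 * 9 = 198.

198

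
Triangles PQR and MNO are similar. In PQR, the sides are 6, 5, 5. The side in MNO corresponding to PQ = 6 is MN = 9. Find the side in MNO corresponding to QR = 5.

Similar triangles have proportional sides. Setting up the proportion:
MN / PQ = NO / QR
9 / 6 = NO / 5
NO = 5 * 9 / 6 = 15/2.

15/2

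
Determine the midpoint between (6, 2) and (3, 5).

The midpoint is the average of the coordinates:
x: (6 + 3)/2 = 9/2
y: (2 + 5)/2 = 7/2
Midpoint = (9/2, 7/2)

(9/2, 7/2)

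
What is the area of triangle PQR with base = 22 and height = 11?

Area = (1/2) * base * height
Area = (1/2) * 22 * 11
Area = 121

121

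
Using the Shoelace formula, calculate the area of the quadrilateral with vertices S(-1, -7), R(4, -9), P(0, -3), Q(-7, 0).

The Shoelace formula works by pairing each vertex with the next (cycling back to the first).
For each pair, compute x_i*y_(i+1) - x_(i+1)*y_i:
  (-1*-9 - 4*-7) = 37
  (4*-3 - 0*-9) = -12
  (0*0 - -7*-3) = -21
  (-7*-7 - -1*0) = 49
Taking half the absolute value of the total: Area = (1/2)(53) = 53/2.

53/2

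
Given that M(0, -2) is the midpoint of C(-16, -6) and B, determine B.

Using the midpoint formula: M = ((x1 + x2)/2, (y1 + y2)/2)
We know M = (0, -2) and C = (-16, -6)
For x: 0 = (-16 + x2)/2, so x2 = 2*0 - -16 = 16
For y: -2 = (-6 + y2)/2, so y2 = 2*-2 - -6 = 2
B = (16, 2)

(16, 2)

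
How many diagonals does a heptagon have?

Total line segments between 7 vertices = C(7,2) = 21.
Subtract the 7 sides: 21 - 7 = 14 diagonals.

14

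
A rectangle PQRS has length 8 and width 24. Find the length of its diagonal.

A rectangle's diagonal splits it into two right triangles, with the diagonal as the hypotenuse.
By the Pythagorean theorem, d^2 = 8^2 + 24^2 = 640.
Therefore d = sqrt(640) = 8*sqrt(10).

8*sqrt(10)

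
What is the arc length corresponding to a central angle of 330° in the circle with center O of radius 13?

Arc length = 2π(13)(11/12) = 143*pi/6

143*pi/6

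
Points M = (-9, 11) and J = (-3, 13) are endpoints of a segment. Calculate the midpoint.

M = ((x₁ + x₂)/2, (y₁ + y₂)/2)
= ((-9 + -3)/2, (11 + 13)/2)
= (-12/2, 24/2) = (-6, 12)

(-6, 12)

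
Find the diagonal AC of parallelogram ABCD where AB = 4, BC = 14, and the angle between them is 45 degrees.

Using the law of cosines:
d^2 = 4^2 + 14^2 - 2(4)(14)cos(45 degrees)
d^2 = 16 + 196 - 112*sqrt(2)/2
d^2 = 212 - 56*sqrt(2)
d = 2*sqrt(53 - 14*sqrt(2))

2*sqrt(53 - 14*sqrt(2))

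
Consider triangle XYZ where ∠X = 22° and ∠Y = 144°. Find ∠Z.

By the triangle angle sum property, the three interior angles of any triangle add up to 180°.
We know angle X = 22° and angle Y = 144°, so their sum is 166°.
Therefore angle Z = 180° - 166° = 14°.

14 degrees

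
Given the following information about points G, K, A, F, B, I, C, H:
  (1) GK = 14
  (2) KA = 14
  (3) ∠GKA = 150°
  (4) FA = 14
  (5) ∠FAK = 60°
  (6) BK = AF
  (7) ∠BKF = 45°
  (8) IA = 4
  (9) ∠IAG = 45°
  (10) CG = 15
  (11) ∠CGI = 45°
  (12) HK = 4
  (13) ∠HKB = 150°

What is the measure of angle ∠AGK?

Step 1: By the law of cosines on triangle GKA: GA² = 14² + 14² − 2·14·14·cos(150°) = 731.48, so GA ≈ 27.05.
Step 2: By the inverse law of cosines on triangle AGK: cos(∠AGK) = (27.05² + 14² − 14²) / (2·27.05·14) = 731.48/757.29 = 0.9659, so ∠AGK = 15°.

Therefore, the measure of angle ∠AGK = 15°.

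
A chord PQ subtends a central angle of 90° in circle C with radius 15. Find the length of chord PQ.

Chord length = 2r sin(θ/2)
= 2 × 15 × sin(90°/2)
= 2 × 15 × sin(45°)
= 15*sqrt(2)

15*sqrt(2)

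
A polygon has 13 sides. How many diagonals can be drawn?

The number of diagonals in an n-gon is n(n - 3)/2.
For n = 13: 13(13 - 3)/2 = 13 × 10 / 2 = 65.

65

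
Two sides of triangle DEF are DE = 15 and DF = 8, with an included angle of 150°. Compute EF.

Law of cosines: EF^2 = 15^2 + 8^2 - 2(15)(8)cos(150°) = 120*sqrt(3) + 289, so EF = sqrt(120*sqrt(3) + 289).

sqrt(120*sqrt(3) + 289)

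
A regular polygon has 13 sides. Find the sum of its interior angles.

The sum of interior angles of an n-sided polygon is (n - 2) * 180.
For n = 13: (13 - 2) * 180 = 11 * 180 = 1980 degrees.

1980 degrees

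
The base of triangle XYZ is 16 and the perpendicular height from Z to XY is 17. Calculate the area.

Area = (1/2)(16)(17) = 136

136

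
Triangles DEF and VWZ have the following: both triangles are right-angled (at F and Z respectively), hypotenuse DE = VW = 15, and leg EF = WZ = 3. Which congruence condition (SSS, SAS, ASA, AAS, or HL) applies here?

The given information provides:
both triangles are right-angled (at F and Z respectively), hypotenuse DE = VW = 15, and leg EF = WZ = 3
This matches the HL congruence theorem.
The hypotenuse and one leg of two right triangles are equal (Hypotenuse-Leg).

HL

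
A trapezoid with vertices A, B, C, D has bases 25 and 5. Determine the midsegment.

midsegment = (25 + 5) / 2 = 30 / 2 = 15

15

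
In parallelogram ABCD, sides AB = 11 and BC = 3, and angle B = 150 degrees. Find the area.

The area of a parallelogram equals the product of two adjacent sides times the sine of the included angle.
This is because the height equals 3 * sin(150°) = 3/2.
Area = 11 * 3/2 = 33/2

33/2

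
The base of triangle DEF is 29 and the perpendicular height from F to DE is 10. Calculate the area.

Area = (1/2) * base * height
Area = (1/2) * 29 * 10
Area = 145

145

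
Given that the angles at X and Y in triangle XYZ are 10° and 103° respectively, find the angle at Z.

By the triangle angle sum property, the three interior angles of any triangle add up to 180°.
We know angle X = 10° and angle Y = 103°, so their sum is 113°.
Therefore angle Z = 180° - 113° = 67°.

67 degrees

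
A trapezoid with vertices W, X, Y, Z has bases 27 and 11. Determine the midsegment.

midsegment = (27 + 11) / 2 = 38 / 2 = 19

19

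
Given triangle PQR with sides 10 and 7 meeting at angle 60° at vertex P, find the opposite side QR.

By the law of cosines: QR^2 = PQ^2 + PR^2 - 2*PQ*PR*cos(P)
QR^2 = 10^2 + 7^2 - 2*10*7*cos(60°)
QR^2 = 100 + 49 - 140*(1/2)
QR^2 = 79
QR = sqrt(79)

sqrt(79)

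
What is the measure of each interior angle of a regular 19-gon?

Each interior angle of a regular n-gon is (n - 2) * 180 / n.
For n = 19: (19 - 2) * 180 / 19 = 3060/19 = 3060/19 degrees.

3060/19 degrees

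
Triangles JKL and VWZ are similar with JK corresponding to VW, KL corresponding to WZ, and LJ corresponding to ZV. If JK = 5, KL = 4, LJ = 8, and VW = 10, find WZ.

Similar triangles have proportional sides. Setting up the proportion:
VW / JK = WZ / KL
10 / 5 = WZ / 4
WZ = 4 * 10 / 5 = 8.

8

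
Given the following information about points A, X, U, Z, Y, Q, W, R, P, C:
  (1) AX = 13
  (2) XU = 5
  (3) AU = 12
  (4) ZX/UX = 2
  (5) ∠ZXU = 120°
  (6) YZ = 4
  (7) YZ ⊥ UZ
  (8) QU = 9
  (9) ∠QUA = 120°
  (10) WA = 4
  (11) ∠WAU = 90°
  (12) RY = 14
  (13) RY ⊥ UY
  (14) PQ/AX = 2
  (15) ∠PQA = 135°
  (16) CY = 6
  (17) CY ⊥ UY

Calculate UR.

From the given relations: ZX = 2·UX = 2·5 = 10.
Step 1: By the law of cosines on triangle ZXU: ZU² = 10² + 5² − 2·10·5·cos(120°) = 175, so ZU = 5·√7.
Step 2: By the law of cosines on triangle UZY: UY² = (5·√7)² + 4² − 2·5·√7·4·cos(90°) = 191, so UY = √191.
Step 3: By the law of cosines on triangle UYR: UR² = √191² + 14² − 2·√191·14·cos(90°) = 387, so UR = 3·√43.

Therefore, the length of UR = 3·√43.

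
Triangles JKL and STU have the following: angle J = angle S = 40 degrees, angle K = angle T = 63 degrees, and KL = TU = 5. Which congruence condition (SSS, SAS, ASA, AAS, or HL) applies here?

Consider the given information: angle J = angle S = 40 degrees, angle K = angle T = 63 degrees, and KL = TU = 5
This is not SAS or HL: SAS requires two sides and the included angle between them. HL only applies to right triangles with matching hypotenuse and leg.
The correct criterion is AAS. Two pairs of corresponding angles and a non-included side are equal (Angle-Angle-Side).

AAS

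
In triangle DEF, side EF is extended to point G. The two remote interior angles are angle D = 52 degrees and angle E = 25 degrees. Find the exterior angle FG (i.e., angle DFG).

The interior angle at F is 180 - 52 - 25 = 103 degrees.
The exterior angle and interior angle at F are supplementary:
Exterior angle = 180 - 103 = 77 degrees.

77 degrees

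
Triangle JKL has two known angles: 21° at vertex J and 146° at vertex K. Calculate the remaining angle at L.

angle L = 180 - 21 - 146 = 13 degrees.

13 degrees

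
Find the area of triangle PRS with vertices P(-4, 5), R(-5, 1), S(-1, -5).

Using the Shoelace formula for a triangle:
Area = (1/2)|x0(y1 - y2) + x1(y2 - y0) + x2(y0 - y1)|
Area = (1/2)|-4(1 - -5) + -5(-5 - 5) + -1(5 - 1)|
Area = (1/2)|-24 + 50 + -4|
Area = (1/2)|22|
Area = (1/2)(22)
Area = 11

11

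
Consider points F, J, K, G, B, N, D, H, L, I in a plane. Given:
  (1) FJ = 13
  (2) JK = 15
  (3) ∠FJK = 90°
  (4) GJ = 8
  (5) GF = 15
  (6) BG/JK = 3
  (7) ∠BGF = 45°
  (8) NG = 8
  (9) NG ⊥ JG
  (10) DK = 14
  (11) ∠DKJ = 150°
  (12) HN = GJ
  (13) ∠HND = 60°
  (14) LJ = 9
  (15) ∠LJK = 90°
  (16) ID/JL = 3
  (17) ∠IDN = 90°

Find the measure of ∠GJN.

Step 1: By the law of cosines on triangle JGN: JN² = 8² + 8² − 2·8·8·cos(90°) = 128, so JN = 8·√2.
Step 2: By the inverse law of cosines on triangle GJN: cos(∠GJN) = (8² + (8·√2)² − 8²) / (2·8·8·√2) = 128/181.02 = 0.7071, so ∠GJN = 45°.

Therefore, the measure of angle ∠GJN = 45°.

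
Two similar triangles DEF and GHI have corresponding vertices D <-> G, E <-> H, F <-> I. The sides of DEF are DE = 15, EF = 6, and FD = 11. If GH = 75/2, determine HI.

k = 75/2/15 = 5/2. HI = 5/2 * 6 = 15.

15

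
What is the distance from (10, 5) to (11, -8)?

d = sqrt((1)^2 + (-13)^2) = sqrt(170)

sqrt(170)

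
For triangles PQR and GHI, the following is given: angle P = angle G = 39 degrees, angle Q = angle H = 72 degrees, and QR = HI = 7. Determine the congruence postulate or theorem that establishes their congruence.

The given information matches AAS: Two pairs of corresponding angles and a non-included side are equal (Angle-Angle-Side).

AAS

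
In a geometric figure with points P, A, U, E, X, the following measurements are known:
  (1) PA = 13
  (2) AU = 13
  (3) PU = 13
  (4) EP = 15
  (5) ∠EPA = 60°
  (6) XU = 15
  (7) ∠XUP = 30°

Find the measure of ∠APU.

Step 1: By the inverse law of cosines on triangle APU: cos(∠APU) = (13² + 13² − 13²) / (2·13·13) = 169/338 = 0.5, so ∠APU = 60°.

Therefore, the measure of angle ∠APU = 60°.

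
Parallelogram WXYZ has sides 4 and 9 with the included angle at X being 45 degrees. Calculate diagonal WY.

Law of cosines: d^2 = 4^2 + 9^2 - 2(4)(9)cos(45°) = 97 - 36*sqrt(2), so d = sqrt(97 - 36*sqrt(2)).

sqrt(97 - 36*sqrt(2))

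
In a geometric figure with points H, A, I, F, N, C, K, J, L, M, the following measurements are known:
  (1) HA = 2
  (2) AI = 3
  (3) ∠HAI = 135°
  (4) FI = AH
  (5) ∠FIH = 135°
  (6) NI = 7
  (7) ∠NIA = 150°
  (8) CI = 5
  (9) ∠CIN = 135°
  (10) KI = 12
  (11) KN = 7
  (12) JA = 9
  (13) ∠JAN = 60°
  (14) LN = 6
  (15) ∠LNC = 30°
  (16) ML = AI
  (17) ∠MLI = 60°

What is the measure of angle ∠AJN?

Step 1: By the law of cosines on triangle NIA: NA² = 7² + 3² − 2·7·3·cos(150°) = 94.37, so NA ≈ 9.71.
Step 2: By the law of cosines on triangle JAN: JN² = 9² + 9.71² − 2·9·9.71·cos(60°) = 87.94, so JN ≈ 9.38.
Step 3: By the inverse law of cosines on triangle AJN: cos(∠AJN) = (9² + 9.38² − 9.71²) / (2·9·9.38) = 74.57/168.8 = 0.4418, so ∠AJN = 63.78°.

Therefore, the measure of angle ∠AJN = 63.78°.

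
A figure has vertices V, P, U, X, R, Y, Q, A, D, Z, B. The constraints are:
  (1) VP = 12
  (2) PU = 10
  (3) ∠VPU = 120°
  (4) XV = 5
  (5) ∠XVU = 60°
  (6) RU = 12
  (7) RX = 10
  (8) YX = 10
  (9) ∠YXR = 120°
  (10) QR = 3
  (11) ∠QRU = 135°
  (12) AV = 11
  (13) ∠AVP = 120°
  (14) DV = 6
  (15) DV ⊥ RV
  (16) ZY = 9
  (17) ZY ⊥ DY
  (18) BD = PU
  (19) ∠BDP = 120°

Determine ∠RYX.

Step 1: By the law of cosines on triangle YXR: YR² = 10² + 10² − 2·10·10·cos(120°) = 300, so YR = 10·√3.
Step 2: By the inverse law of cosines on triangle RYX: cos(∠RYX) = ((10·√3)² + 10² − 10²) / (2·10·√3·10) = 300/346.41 = 0.866, so ∠RYX = 30°.

Therefore, the measure of angle ∠RYX = 30°.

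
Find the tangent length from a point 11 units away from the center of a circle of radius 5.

The tangent, radius, and line from the external point to the center form a right triangle.
The right angle is where the tangent meets the radius.
By the Pythagorean theorem: tangent² + 5² = 11²
tangent² = 121 - 25 = 96
tangent = 4*sqrt(6)

4*sqrt(6)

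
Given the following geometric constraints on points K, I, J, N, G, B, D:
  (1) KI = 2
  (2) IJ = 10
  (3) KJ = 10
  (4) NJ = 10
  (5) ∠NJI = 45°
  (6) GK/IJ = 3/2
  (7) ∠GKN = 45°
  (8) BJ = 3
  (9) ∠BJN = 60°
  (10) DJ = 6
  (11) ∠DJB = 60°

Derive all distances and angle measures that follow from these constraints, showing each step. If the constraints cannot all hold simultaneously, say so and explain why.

The constraints are consistent.

From the given relations:
  GK = 3/2·IJ = 3/2·10 = 15

Step 1: From IJ = 10, JN = 10, and ∠IJN = 45°, by the law of cosines:
  IN² = IJ² + JN² - 2·IJ·JN·cos(45°) = 100 + 100 - 141.4 = 58.58
  IN ≈ 7.65

Step 2: From NJ = 10, JB = 3, and ∠NJB = 60°, by the law of cosines:
  NB² = NJ² + JB² - 2·NJ·JB·cos(60°) = 100 + 9 - 30 = 79
  NB = √79

Step 3: From BJ = 3, JD = 6, and ∠BJD = 60°, by the law of cosines:
  BD² = BJ² + JD² - 2·BJ·JD·cos(60°) = 9 + 36 - 18 = 27
  BD = 3·√3

Step 4: From KI = 2, KJ = 10, IJ = 10, by the inverse law of cosines:
  cos(∠IKJ) = (KI² + KJ² - IJ²) / (2·KI·KJ)
  ∠IKJ = 84.26°

Step 5: From IJ = 10, IK = 2, JK = 10, by the inverse law of cosines:
  cos(∠JIK) = (IJ² + IK² - JK²) / (2·IJ·IK)
  ∠JIK = 84.26°

Step 6: From JI = 10, JK = 10, IK = 2, by the inverse law of cosines:
  cos(∠IJK) = (JI² + JK² - IK²) / (2·JI·JK)
  ∠IJK = 11.48°

Step 7: From IJ = 10, IN = 7.65, JN = 10, by the inverse law of cosines:
  cos(∠JIN) = (IJ² + IN² - JN²) / (2·IJ·IN)
  ∠JIN = 67.5°

Step 8: From NB = √79, NJ = 10, BJ = 3, by the inverse law of cosines:
  cos(∠BNJ) = (NB² + NJ² - BJ²) / (2·NB·NJ)
  ∠BNJ = 17°

Step 9: From NI = 7.65, NJ = 10, IJ = 10, by the inverse law of cosines:
  cos(∠INJ) = (NI² + NJ² - IJ²) / (2·NI·NJ)
  ∠INJ = 67.5°

Step 10: From BD = 3·√3, BJ = 3, DJ = 6, by the inverse law of cosines:
  cos(∠DBJ) = (BD² + BJ² - DJ²) / (2·BD·BJ)
  ∠DBJ = 90°

Step 11: From BJ = 3, BN = √79, JN = 10, by the inverse law of cosines:
  cos(∠JBN) = (BJ² + BN² - JN²) / (2·BJ·BN)
  ∠JBN = 103°

Step 12: From DB = 3·√3, DJ = 6, BJ = 3, by the inverse law of cosines:
  cos(∠BDJ) = (DB² + DJ² - BJ²) / (2·DB·DJ)
  ∠BDJ = 30°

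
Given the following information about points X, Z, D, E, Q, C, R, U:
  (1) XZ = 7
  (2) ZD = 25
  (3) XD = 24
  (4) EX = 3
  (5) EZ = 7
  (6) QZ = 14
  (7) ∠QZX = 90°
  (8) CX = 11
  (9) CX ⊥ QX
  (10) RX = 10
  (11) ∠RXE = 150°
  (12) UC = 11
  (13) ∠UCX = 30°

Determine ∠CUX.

Step 1: By the law of cosines on triangle UCX: UX² = 11² + 11² − 2·11·11·cos(30°) = 32.42, so UX ≈ 5.69.
Step 2: By the inverse law of cosines on triangle CUX: cos(∠CUX) = (11² + 5.69² − 11²) / (2·11·5.69) = 32.42/125.27 = 0.2588, so ∠CUX = 75°.

Therefore, the measure of angle ∠CUX = 75°.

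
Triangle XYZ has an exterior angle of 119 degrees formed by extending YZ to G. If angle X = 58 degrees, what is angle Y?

angle Y = 119 - 58 = 61 degrees (exterior angle theorem).

61 degrees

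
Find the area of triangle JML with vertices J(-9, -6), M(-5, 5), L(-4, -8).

Shoelace: Area = (1/2)|-9(5--8) + -5(-8--6) + -4(-6-5)| = (1/2)(63) = 63/2

63/2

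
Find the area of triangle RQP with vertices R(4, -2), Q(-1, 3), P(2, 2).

Shoelace: Area = (1/2)|4(3-2) + -1(2--2) + 2(-2-3)| = (1/2)(10) = 5

5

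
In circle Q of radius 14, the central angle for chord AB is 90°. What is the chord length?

Chord = 2(14) sin(45°) = 14*sqrt(2)

14*sqrt(2)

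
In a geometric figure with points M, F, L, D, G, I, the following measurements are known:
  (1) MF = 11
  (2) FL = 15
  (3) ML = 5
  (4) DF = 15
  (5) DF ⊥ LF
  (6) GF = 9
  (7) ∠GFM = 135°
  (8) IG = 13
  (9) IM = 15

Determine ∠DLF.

Step 1: By the law of cosines on triangle LFD: LD² = 15² + 15² − 2·15·15·cos(90°) = 450, so LD = 15·√2.
Step 2: By the inverse law of cosines on triangle DLF: cos(∠DLF) = ((15·√2)² + 15² − 15²) / (2·15·√2·15) = 450/636.4 = 0.7071, so ∠DLF = 45°.

Therefore, the measure of angle ∠DLF = 45°.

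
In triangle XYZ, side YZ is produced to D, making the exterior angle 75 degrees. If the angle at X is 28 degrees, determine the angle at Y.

angle Y = 75 - 28 = 47 degrees (exterior angle theorem).

47 degrees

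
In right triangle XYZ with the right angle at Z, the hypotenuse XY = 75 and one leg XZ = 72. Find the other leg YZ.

Rearranging the Pythagorean theorem to solve for the unknown leg:
leg^2 = hypotenuse^2 - known_leg^2 = 5625 - 5184 = 441
leg = sqrt(441) = 21.

21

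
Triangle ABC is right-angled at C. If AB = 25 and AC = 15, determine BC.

BC = sqrt(25^2 - 15^2) = sqrt(400) = 20

20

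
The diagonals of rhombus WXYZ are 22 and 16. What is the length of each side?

The diagonals of a rhombus bisect each other at right angles.
Half-diagonals: 22/2 = 11 and 16/2 = 8
side = sqrt(11^2 + 8^2)
side = sqrt(121 + 64)
side = sqrt(185)

sqrt(185)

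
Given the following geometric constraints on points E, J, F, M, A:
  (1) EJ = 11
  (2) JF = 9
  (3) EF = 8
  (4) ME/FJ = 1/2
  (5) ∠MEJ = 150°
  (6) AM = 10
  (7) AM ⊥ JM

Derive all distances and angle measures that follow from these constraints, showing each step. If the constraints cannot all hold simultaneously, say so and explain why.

The constraints are consistent.

From the given relations:
  ME = 1/2·FJ = 1/2·9 ≈ 4.5

Step 1: From JE = 11, EM = 4.5, and ∠JEM = 150°, by the law of cosines:
  JM² = JE² + EM² - 2·JE·EM·cos(150°) = 121 + 20.25 + 85.74 = 227
  JM ≈ 15.07

Step 2: From EF = 8, EJ = 11, FJ = 9, by the inverse law of cosines:
  cos(∠FEJ) = (EF² + EJ² - FJ²) / (2·EF·EJ)
  ∠FEJ = 53.78°

Step 3: From JE = 11, JF = 9, EF = 8, by the inverse law of cosines:
  cos(∠EJF) = (JE² + JF² - EF²) / (2·JE·JF)
  ∠EJF = 45.82°

Step 4: From FE = 8, FJ = 9, EJ = 11, by the inverse law of cosines:
  cos(∠EFJ) = (FE² + FJ² - EJ²) / (2·FE·FJ)
  ∠EFJ = 80.41°

Step 5: From JM = 15.07, MA = 10, and ∠JMA = 90°, by the law of cosines:
  JA² = JM² + MA² - 2·JM·MA·cos(90°) = 227 + 100 - 0 = 327
  JA ≈ 18.08

Step 6: From JE = 11, JM = 15.07, EM = 4.5, by the inverse law of cosines:
  cos(∠EJM) = (JE² + JM² - EM²) / (2·JE·JM)
  ∠EJM = 8.59°

Step 7: From ME = 4.5, MJ = 15.07, EJ = 11, by the inverse law of cosines:
  cos(∠EMJ) = (ME² + MJ² - EJ²) / (2·ME·MJ)
  ∠EMJ = 21.41°

Step 8: From JA = 18.08, JM = 15.07, AM = 10, by the inverse law of cosines:
  cos(∠AJM) = (JA² + JM² - AM²) / (2·JA·JM)
  ∠AJM = 33.57°

Step 9: From AJ = 18.08, AM = 10, JM = 15.07, by the inverse law of cosines:
  cos(∠JAM) = (AJ² + AM² - JM²) / (2·AJ·AM)
  ∠JAM = 56.43°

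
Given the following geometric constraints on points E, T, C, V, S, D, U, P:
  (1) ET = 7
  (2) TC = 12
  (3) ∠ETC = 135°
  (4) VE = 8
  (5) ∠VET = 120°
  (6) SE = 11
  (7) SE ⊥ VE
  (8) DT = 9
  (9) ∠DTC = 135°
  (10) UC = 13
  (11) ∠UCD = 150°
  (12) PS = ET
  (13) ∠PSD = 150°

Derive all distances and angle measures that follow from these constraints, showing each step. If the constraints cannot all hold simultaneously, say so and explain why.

The constraints are consistent.

From the given relations:
  PS = ET = 7

Step 1: From ET = 7, TC = 12, and ∠ETC = 135°, by the law of cosines:
  EC² = ET² + TC² - 2·ET·TC·cos(135°) = 49 + 144 + 118.8 = 311.8
  EC ≈ 17.66

Step 2: From TE = 7, EV = 8, and ∠TEV = 120°, by the law of cosines:
  TV² = TE² + EV² - 2·TE·EV·cos(120°) = 49 + 64 + 56 = 169
  TV = 13

Step 3: From CT = 12, TD = 9, and ∠CTD = 135°, by the law of cosines:
  CD² = CT² + TD² - 2·CT·TD·cos(135°) = 144 + 81 + 152.7 = 377.7
  CD ≈ 19.44

Step 4: From VE = 8, ES = 11, and ∠VES = 90°, by the law of cosines:
  VS² = VE² + ES² - 2·VE·ES·cos(90°) = 64 + 121 - 0 = 185
  VS = √185

Step 5: From DC = 19.44, CU = 13, and ∠DCU = 150°, by the law of cosines:
  DU² = DC² + CU² - 2·DC·CU·cos(150°) = 377.7 + 169 + 437.6 = 984.4
  DU ≈ 31.37

Step 6: From EC = 17.66, ET = 7, CT = 12, by the inverse law of cosines:
  cos(∠CET) = (EC² + ET² - CT²) / (2·EC·ET)
  ∠CET = 28.72°

Step 7: From TE = 7, TV = 13, EV = 8, by the inverse law of cosines:
  cos(∠ETV) = (TE² + TV² - EV²) / (2·TE·TV)
  ∠ETV = 32.2°

Step 8: From CD = 19.44, CT = 12, DT = 9, by the inverse law of cosines:
  cos(∠DCT) = (CD² + CT² - DT²) / (2·CD·CT)
  ∠DCT = 19.11°

Step 9: From CE = 17.66, CT = 12, ET = 7, by the inverse law of cosines:
  cos(∠ECT) = (CE² + CT² - ET²) / (2·CE·CT)
  ∠ECT = 16.28°

Step 10: From VE = 8, VS = √185, ES = 11, by the inverse law of cosines:
  cos(∠EVS) = (VE² + VS² - ES²) / (2·VE·VS)
  ∠EVS = 53.97°

Step 11: From VE = 8, VT = 13, ET = 7, by the inverse law of cosines:
  cos(∠EVT) = (VE² + VT² - ET²) / (2·VE·VT)
  ∠EVT = 27.8°

Step 12: From SE = 11, SV = √185, EV = 8, by the inverse law of cosines:
  cos(∠ESV) = (SE² + SV² - EV²) / (2·SE·SV)
  ∠ESV = 36.03°

Step 13: From DC = 19.44, DT = 9, CT = 12, by the inverse law of cosines:
  cos(∠CDT) = (DC² + DT² - CT²) / (2·DC·DT)
  ∠CDT = 25.89°

Step 14: From DC = 19.44, DU = 31.37, CU = 13, by the inverse law of cosines:
  cos(∠CDU) = (DC² + DU² - CU²) / (2·DC·DU)
  ∠CDU = 11.96°

Step 15: From UC = 13, UD = 31.37, CD = 19.44, by the inverse law of cosines:
  cos(∠CUD) = (UC² + UD² - CD²) / (2·UC·UD)
  ∠CUD = 18.04°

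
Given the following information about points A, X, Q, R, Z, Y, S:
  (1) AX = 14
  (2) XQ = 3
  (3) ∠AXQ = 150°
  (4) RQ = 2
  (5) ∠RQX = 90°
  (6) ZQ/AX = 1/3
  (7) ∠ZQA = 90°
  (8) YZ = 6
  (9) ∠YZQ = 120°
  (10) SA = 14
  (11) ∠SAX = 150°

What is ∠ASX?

Step 1: By the law of cosines on triangle SAX: SX² = 14² + 14² − 2·14·14·cos(150°) = 731.48, so SX ≈ 27.05.
Step 2: By the inverse law of cosines on triangle ASX: cos(∠ASX) = (14² + 27.05² − 14²) / (2·14·27.05) = 731.48/757.29 = 0.9659, so ∠ASX = 15°.

Therefore, the measure of angle ∠ASX = 15°.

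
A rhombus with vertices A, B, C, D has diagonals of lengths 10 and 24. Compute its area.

Area of a rhombus = (d1 * d2) / 2
Area = (10 * 24) / 2
Area = 240 / 2
Area = 120

120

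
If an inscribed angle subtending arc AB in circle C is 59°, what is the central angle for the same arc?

By the inscribed angle theorem, the central angle is twice the inscribed angle.
Central angle = 2 × 59° = 118°

118°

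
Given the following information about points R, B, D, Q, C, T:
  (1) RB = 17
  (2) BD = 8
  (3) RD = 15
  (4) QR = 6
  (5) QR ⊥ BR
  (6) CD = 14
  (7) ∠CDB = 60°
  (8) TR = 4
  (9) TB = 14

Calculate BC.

Step 1: By the law of cosines on triangle BDC: BC² = 8² + 14² − 2·8·14·cos(60°) = 148, so BC = 2·√37.

Therefore, the length of BC = 2·√37.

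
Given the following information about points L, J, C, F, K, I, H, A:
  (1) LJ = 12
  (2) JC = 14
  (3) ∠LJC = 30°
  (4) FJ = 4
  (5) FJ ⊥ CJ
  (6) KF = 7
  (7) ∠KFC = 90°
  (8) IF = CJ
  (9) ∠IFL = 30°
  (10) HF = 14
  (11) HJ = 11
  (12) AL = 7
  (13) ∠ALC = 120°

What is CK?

Step 1: By the law of cosines on triangle FJC: FC² = 4² + 14² − 2·4·14·cos(90°) = 212, so FC = 2·√53.
Step 2: By the law of cosines on triangle CFK: CK² = (2·√53)² + 7² − 2·2·√53·7·cos(90°) = 261, so CK = 3·√29.

Therefore, the length of CK = 3·√29.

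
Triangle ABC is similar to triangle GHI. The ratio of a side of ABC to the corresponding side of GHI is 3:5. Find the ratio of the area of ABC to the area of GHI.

Area scales with the square of linear dimensions. If every length is multiplied by 3/5, then the area is multiplied by (3/5)^2 = 9/25.
The area ratio is 9:25.

9:25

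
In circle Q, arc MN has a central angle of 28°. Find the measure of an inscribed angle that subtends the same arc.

By the inscribed angle theorem, the inscribed angle is half the central angle.
Inscribed angle = 28° / 2 = 14°

14°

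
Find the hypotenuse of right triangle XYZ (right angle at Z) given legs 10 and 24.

In a right triangle, the square of the hypotenuse equals the sum of the squares of the two legs.
The legs are 10 and 24, so the hypotenuse = sqrt(100 + 576) = sqrt(676) = 26.

26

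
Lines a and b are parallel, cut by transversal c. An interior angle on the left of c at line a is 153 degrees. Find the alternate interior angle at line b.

Alternate interior angles formed by parallel lines and a transversal are equal.
The given angle is 153 degrees.
The alternate interior angle = 153 degrees.

153 degrees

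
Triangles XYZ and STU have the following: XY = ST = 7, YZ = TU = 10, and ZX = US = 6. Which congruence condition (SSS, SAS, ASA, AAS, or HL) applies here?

The given information provides:
XY = ST = 7, YZ = TU = 10, and ZX = US = 6
This matches the SSS congruence theorem.
All three pairs of corresponding sides are equal (Side-Side-Side).

SSS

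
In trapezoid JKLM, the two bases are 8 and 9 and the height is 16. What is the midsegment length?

The midsegment of a trapezoid = (base1 + base2) / 2
midsegment = (8 + 9) / 2
midsegment = 17 / 2
midsegment = 17/2

17/2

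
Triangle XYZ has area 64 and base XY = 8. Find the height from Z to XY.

Rearranging the area formula Area = (1/2) * base * height:
height = 2 * Area / base = 2 * 64 / 8 = 16.

16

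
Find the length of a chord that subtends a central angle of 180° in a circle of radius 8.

Chord = 2(8) sin(90°) = 16

16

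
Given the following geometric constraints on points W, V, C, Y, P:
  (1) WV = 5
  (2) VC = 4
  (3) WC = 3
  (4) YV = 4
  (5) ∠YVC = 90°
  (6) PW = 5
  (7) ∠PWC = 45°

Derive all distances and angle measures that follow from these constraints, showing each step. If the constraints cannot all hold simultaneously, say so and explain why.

The constraints are consistent.

Step 1: From CV = 4, VY = 4, and ∠CVY = 90°, by the law of cosines:
  CY² = CV² + VY² - 2·CV·VY·cos(90°) = 16 + 16 - 0 = 32
  CY = 4·√2

Step 2: From CW = 3, WP = 5, and ∠CWP = 45°, by the law of cosines:
  CP² = CW² + WP² - 2·CW·WP·cos(45°) = 9 + 25 - 21.21 = 12.79
  CP ≈ 3.58

Step 3: From WC = 3, WV = 5, CV = 4, by the inverse law of cosines:
  cos(∠CWV) = (WC² + WV² - CV²) / (2·WC·WV)
  ∠CWV = 53.13°

Step 4: From VC = 4, VW = 5, CW = 3, by the inverse law of cosines:
  cos(∠CVW) = (VC² + VW² - CW²) / (2·VC·VW)
  ∠CVW = 36.87°

Step 5: From CV = 4, CW = 3, VW = 5, by the inverse law of cosines:
  cos(∠VCW) = (CV² + CW² - VW²) / (2·CV·CW)
  ∠VCW = 90°

Step 6: From CP = 3.58, CW = 3, PW = 5, by the inverse law of cosines:
  cos(∠PCW) = (CP² + CW² - PW²) / (2·CP·CW)
  ∠PCW = 98.61°

Step 7: From CV = 4, CY = 4·√2, VY = 4, by the inverse law of cosines:
  cos(∠VCY) = (CV² + CY² - VY²) / (2·CV·CY)
  ∠VCY = 45°

Step 8: From YC = 4·√2, YV = 4, CV = 4, by the inverse law of cosines:
  cos(∠CYV) = (YC² + YV² - CV²) / (2·YC·YV)
  ∠CYV = 45°

Step 9: From PC = 3.58, PW = 5, CW = 3, by the inverse law of cosines:
  cos(∠CPW) = (PC² + PW² - CW²) / (2·PC·PW)
  ∠CPW = 36.39°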